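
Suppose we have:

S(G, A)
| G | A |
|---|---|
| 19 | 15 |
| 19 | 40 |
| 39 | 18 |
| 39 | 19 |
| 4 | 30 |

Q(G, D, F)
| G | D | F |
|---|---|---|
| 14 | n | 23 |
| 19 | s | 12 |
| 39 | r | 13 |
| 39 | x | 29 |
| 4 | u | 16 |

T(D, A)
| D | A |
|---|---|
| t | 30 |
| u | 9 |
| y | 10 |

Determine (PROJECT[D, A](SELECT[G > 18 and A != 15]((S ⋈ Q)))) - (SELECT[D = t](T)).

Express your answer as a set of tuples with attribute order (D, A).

Joining S and Q on G yields {(19, 15, s, 12), (19, 40, s, 12), (39, 18, r, 13), (39, 18, x, 29), (39, 19, r, 13), (39, 19, x, 29), (4, 30, u, 16)}.
Apply σ_{G > 18 and A != 15}; surviving tuples: {(19, 40, s, 12), (39, 18, r, 13), (39, 18, x, 29), (39, 19, r, 13), (39, 19, x, 29)}
π_{D, A} gives {(r, 18), (r, 19), (s, 40), (x, 18), (x, 19)}.
Apply σ_{D = t}; surviving tuples: {(t, 30)}
Difference: {(r, 18), (r, 19), (s, 40), (x, 18), (x, 19)} with {(t, 30)} → {(r, 18), (r, 19), (s, 40), (x, 18), (x, 19)}

{(r, 18), (r, 19), (s, 40), (x, 18), (x, 19)}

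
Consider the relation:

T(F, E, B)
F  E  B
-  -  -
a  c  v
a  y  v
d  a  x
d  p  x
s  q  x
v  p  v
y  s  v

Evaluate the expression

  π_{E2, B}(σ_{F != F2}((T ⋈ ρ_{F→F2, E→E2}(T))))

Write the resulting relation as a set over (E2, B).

{(a, x), (c, v), (p, v), (p, x), (q, x), (s, v), (y, v)}

ρ[F→F2, E→E2]: schema becomes (F2, E2, B); tuples unchanged.
Joining T and ρ_{F→F2, E→E2}(T) on B yields {(a, c, v, a, c), (a, c, v, a, y), (a, c, v, v, p), (a, c, v, y, s), (a, y, v, a, c), (a, y, v, a, y), (a, y, v, v, p), (a, y, v, y, s), (d, a, x, d, a), (d, a, x, d, p), (d, a, x, s, q), (d, p, x, d, a), (d, p, x, d, p), (d, p, x, s, q), (s, q, x, d, a), (s, q, x, d, p), (s, q, x, s, q), (v, p, v, a, c), (v, p, v, a, y), (v, p, v, v, p), (v, p, v, y, s), (y, s, v, a, c), (y, s, v, a, y), (y, s, v, v, p), (y, s, v, y, s)}.
Filtering on F != F2 leaves {(a, c, v, v, p), (a, c, v, y, s), (a, y, v, v, p), (a, y, v, y, s), (d, a, x, s, q), (d, p, x, s, q), (s, q, x, d, a), (s, q, x, d, p), (v, p, v, a, c), (v, p, v, a, y), (v, p, v, y, s), (y, s, v, a, c), (y, s, v, a, y), (y, s, v, v, p)}.
π[E2, B]: project onto (E2, B) (7 duplicate(s) eliminated) → {(a, x), (c, v), (p, v), (p, x), (q, x), (s, v), (y, v)}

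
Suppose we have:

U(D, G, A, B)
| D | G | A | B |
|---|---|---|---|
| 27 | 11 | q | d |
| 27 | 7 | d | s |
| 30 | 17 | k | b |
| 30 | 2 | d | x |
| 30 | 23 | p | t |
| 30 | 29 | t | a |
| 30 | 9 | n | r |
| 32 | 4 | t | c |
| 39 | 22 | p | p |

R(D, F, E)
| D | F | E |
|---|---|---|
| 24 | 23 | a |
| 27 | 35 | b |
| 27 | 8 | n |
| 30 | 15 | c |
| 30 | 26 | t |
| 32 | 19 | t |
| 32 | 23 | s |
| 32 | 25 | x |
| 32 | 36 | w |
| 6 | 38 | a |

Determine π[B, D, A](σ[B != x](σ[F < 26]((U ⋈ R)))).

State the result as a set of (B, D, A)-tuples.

{(a, 30, t), (b, 30, k), (c, 32, t), (d, 27, q), (r, 30, n), (s, 27, d), (t, 30, p)}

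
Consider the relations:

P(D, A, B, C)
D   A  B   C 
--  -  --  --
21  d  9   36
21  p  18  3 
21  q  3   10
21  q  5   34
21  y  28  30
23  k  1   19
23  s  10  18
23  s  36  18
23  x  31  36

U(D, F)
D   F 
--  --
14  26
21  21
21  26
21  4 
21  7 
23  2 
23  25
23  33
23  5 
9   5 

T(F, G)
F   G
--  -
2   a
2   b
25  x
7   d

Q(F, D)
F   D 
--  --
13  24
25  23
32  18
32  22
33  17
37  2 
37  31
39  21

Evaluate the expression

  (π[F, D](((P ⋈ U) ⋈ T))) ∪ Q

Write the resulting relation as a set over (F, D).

Joining P and U on D yields {(21, d, 9, 36, 21), (21, d, 9, 36, 26), (21, d, 9, 36, 4), (21, d, 9, 36, 7), (21, p, 18, 3, 21), (21, p, 18, 3, 26), (21, p, 18, 3, 4), (21, p, 18, 3, 7), (21, q, 3, 10, 21), (21, q, 3, 10, 26), (21, q, 3, 10, 4), (21, q, 3, 10, 7), (21, q, 5, 34, 21), (21, q, 5, 34, 26), (21, q, 5, 34, 4), (21, q, 5, 34, 7), (21, y, 28, 30, 21), (21, y, 28, 30, 26), (21, y, 28, 30, 4), (21, y, 28, 30, 7), (23, k, 1, 19, 2), (23, k, 1, 19, 25), (23, k, 1, 19, 33), (23, k, 1, 19, 5), (23, s, 10, 18, 2), (23, s, 10, 18, 25), (23, s, 10, 18, 33), (23, s, 10, 18, 5), (23, s, 36, 18, 2), (23, s, 36, 18, 25), (23, s, 36, 18, 33), (23, s, 36, 18, 5), (23, x, 31, 36, 2), (23, x, 31, 36, 25), (23, x, 31, 36, 33), (23, x, 31, 36, 5)}.
Joining (P ⋈ U) and T on F yields {(21, d, 9, 36, 7, d), (21, p, 18, 3, 7, d), (21, q, 3, 10, 7, d), (21, q, 5, 34, 7, d), (21, y, 28, 30, 7, d), (23, k, 1, 19, 2, a), (23, k, 1, 19, 2, b), (23, k, 1, 19, 25, x), (23, s, 10, 18, 2, a), (23, s, 10, 18, 2, b), (23, s, 10, 18, 25, x), (23, s, 36, 18, 2, a), (23, s, 36, 18, 2, b), (23, s, 36, 18, 25, x), (23, x, 31, 36, 2, a), (23, x, 31, 36, 2, b), (23, x, 31, 36, 25, x)}.
Keep only column(s) F, D (14 duplicate(s) eliminated): {(2, 23), (25, 23), (7, 21)}
Taking the union: {(13, 24), (2, 23), (25, 23), (32, 18), (32, 22), (33, 17), (37, 2), (37, 31), (39, 21), (7, 21)}

{(13, 24), (2, 23), (25, 23), (32, 18), (32, 22), (33, 17), (37, 2), (37, 31), (39, 21), (7, 21)}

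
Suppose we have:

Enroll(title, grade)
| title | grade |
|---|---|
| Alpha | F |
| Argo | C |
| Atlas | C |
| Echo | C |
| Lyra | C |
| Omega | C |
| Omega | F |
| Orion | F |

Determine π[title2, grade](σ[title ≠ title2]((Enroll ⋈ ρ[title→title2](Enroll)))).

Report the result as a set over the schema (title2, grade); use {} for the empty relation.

{(Alpha, F), (Argo, C), (Atlas, C), (Echo, C), (Lyra, C), (Omega, C), (Omega, F), (Orion, F)}

ρ[title→title2]: schema becomes (title2, grade); tuples unchanged.
Natural join on grade: {(Alpha, F, Alpha), (Alpha, F, Omega), (Alpha, F, Orion), (Argo, C, Argo), (Argo, C, Atlas), (Argo, C, Echo), (Argo, C, Lyra), (Argo, C, Omega), (Atlas, C, Argo), (Atlas, C, Atlas), (Atlas, C, Echo), (Atlas, C, Lyra), (Atlas, C, Omega), (Echo, C, Argo), (Echo, C, Atlas), (Echo, C, Echo), (Echo, C, Lyra), (Echo, C, Omega), (Lyra, C, Argo), (Lyra, C, Atlas), (Lyra, C, Echo), (Lyra, C, Lyra), (Lyra, C, Omega), (Omega, C, Argo), (Omega, C, Atlas), (Omega, C, Echo), (Omega, C, Lyra), (Omega, C, Omega), (Omega, F, Alpha), (Omega, F, Omega), (Omega, F, Orion), (Orion, F, Alpha), (Orion, F, Omega), (Orion, F, Orion)}
Filtering on title ≠ title2 leaves {(Alpha, F, Omega), (Alpha, F, Orion), (Argo, C, Atlas), (Argo, C, Echo), (Argo, C, Lyra), (Argo, C, Omega), (Atlas, C, Argo), (Atlas, C, Echo), (Atlas, C, Lyra), (Atlas, C, Omega), (Echo, C, Argo), (Echo, C, Atlas), (Echo, C, Lyra), (Echo, C, Omega), (Lyra, C, Argo), (Lyra, C, Atlas), (Lyra, C, Echo), (Lyra, C, Omega), (Omega, C, Argo), (Omega, C, Atlas), (Omega, C, Echo), (Omega, C, Lyra), (Omega, F, Alpha), (Omega, F, Orion), (Orion, F, Alpha), (Orion, F, Omega)}.
Keep only column(s) title2, grade (18 duplicate(s) eliminated): {(Alpha, F), (Argo, C), (Atlas, C), (Echo, C), (Lyra, C), (Omega, C), (Omega, F), (Orion, F)}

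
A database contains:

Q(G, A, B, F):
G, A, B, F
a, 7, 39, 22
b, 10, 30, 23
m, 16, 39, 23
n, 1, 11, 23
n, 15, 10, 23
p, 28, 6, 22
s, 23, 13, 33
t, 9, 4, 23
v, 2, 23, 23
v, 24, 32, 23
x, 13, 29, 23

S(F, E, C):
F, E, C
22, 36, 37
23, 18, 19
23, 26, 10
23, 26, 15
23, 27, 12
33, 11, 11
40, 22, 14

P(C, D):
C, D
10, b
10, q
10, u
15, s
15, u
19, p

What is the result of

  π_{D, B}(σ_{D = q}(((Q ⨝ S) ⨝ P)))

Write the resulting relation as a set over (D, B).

{(q, 10), (q, 11), (q, 23), (q, 29), (q, 30), (q, 32), (q, 39), (q, 4)}

Natural join on F: {(a, 7, 39, 22, 36, 37), (b, 10, 30, 23, 18, 19), (b, 10, 30, 23, 26, 10), (b, 10, 30, 23, 26, 15), (b, 10, 30, 23, 27, 12), (m, 16, 39, 23, 18, 19), (m, 16, 39, 23, 26, 10), (m, 16, 39, 23, 26, 15), (m, 16, 39, 23, 27, 12), (n, 1, 11, 23, 18, 19), (n, 1, 11, 23, 26, 10), (n, 1, 11, 23, 26, 15), (n, 1, 11, 23, 27, 12), (n, 15, 10, 23, 18, 19), (n, 15, 10, 23, 26, 10), (n, 15, 10, 23, 26, 15), (n, 15, 10, 23, 27, 12), (p, 28, 6, 22, 36, 37), (s, 23, 13, 33, 11, 11), (t, 9, 4, 23, 18, 19), (t, 9, 4, 23, 26, 10), (t, 9, 4, 23, 26, 15), (t, 9, 4, 23, 27, 12), (v, 2, 23, 23, 18, 19), (v, 2, 23, 23, 26, 10), (v, 2, 23, 23, 26, 15), (v, 2, 23, 23, 27, 12), (v, 24, 32, 23, 18, 19), (v, 24, 32, 23, 26, 10), (v, 24, 32, 23, 26, 15), (v, 24, 32, 23, 27, 12), (x, 13, 29, 23, 18, 19), (x, 13, 29, 23, 26, 10), (x, 13, 29, 23, 26, 15), (x, 13, 29, 23, 27, 12)}
Natural join on C: {(b, 10, 30, 23, 18, 19, p), (b, 10, 30, 23, 26, 10, b), (b, 10, 30, 23, 26, 10, q), (b, 10, 30, 23, 26, 10, u), (b, 10, 30, 23, 26, 15, s), (b, 10, 30, 23, 26, 15, u), (m, 16, 39, 23, 18, 19, p), (m, 16, 39, 23, 26, 10, b), (m, 16, 39, 23, 26, 10, q), (m, 16, 39, 23, 26, 10, u), (m, 16, 39, 23, 26, 15, s), (m, 16, 39, 23, 26, 15, u), (n, 1, 11, 23, 18, 19, p), (n, 1, 11, 23, 26, 10, b), (n, 1, 11, 23, 26, 10, q), (n, 1, 11, 23, 26, 10, u), (n, 1, 11, 23, 26, 15, s), (n, 1, 11, 23, 26, 15, u), (n, 15, 10, 23, 18, 19, p), (n, 15, 10, 23, 26, 10, b), (n, 15, 10, 23, 26, 10, q), (n, 15, 10, 23, 26, 10, u), (n, 15, 10, 23, 26, 15, s), (n, 15, 10, 23, 26, 15, u), (t, 9, 4, 23, 18, 19, p), (t, 9, 4, 23, 26, 10, b), (t, 9, 4, 23, 26, 10, q), (t, 9, 4, 23, 26, 10, u), (t, 9, 4, 23, 26, 15, s), (t, 9, 4, 23, 26, 15, u), (v, 2, 23, 23, 18, 19, p), (v, 2, 23, 23, 26, 10, b), (v, 2, 23, 23, 26, 10, q), (v, 2, 23, 23, 26, 10, u), (v, 2, 23, 23, 26, 15, s), (v, 2, 23, 23, 26, 15, u), (v, 24, 32, 23, 18, 19, p), (v, 24, 32, 23, 26, 10, b), (v, 24, 32, 23, 26, 10, q), (v, 24, 32, 23, 26, 10, u), (v, 24, 32, 23, 26, 15, s), (v, 24, 32, 23, 26, 15, u), (x, 13, 29, 23, 18, 19, p), (x, 13, 29, 23, 26, 10, b), (x, 13, 29, 23, 26, 10, q), (x, 13, 29, 23, 26, 10, u), (x, 13, 29, 23, 26, 15, s), (x, 13, 29, 23, 26, 15, u)}
Apply σ_{D = q}; surviving tuples: {(b, 10, 30, 23, 26, 10, q), (m, 16, 39, 23, 26, 10, q), (n, 1, 11, 23, 26, 10, q), (n, 15, 10, 23, 26, 10, q), (t, 9, 4, 23, 26, 10, q), (v, 2, 23, 23, 26, 10, q), (v, 24, 32, 23, 26, 10, q), (x, 13, 29, 23, 26, 10, q)}
Projecting to D, B: {(q, 10), (q, 11), (q, 23), (q, 29), (q, 30), (q, 32), (q, 39), (q, 4)}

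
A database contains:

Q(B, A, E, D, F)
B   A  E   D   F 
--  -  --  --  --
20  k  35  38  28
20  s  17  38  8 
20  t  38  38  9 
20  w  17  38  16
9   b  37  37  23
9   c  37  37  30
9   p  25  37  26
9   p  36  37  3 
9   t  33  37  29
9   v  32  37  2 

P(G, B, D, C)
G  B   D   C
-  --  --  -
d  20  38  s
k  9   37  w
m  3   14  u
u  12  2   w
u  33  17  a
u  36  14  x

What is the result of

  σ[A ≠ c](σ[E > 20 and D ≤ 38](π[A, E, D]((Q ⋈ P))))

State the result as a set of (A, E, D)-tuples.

{(b, 37, 37), (k, 35, 38), (p, 25, 37), (p, 36, 37), (t, 33, 37), (t, 38, 38), (v, 32, 37)}

Natural join on B, D: {(20, k, 35, 38, 28, d, s), (20, s, 17, 38, 8, d, s), (20, t, 38, 38, 9, d, s), (20, w, 17, 38, 16, d, s), (9, b, 37, 37, 23, k, w), (9, c, 37, 37, 30, k, w), (9, p, 25, 37, 26, k, w), (9, p, 36, 37, 3, k, w), (9, t, 33, 37, 29, k, w), (9, v, 32, 37, 2, k, w)}
π_{A, E, D} gives {(b, 37, 37), (c, 37, 37), (k, 35, 38), (p, 25, 37), (p, 36, 37), (s, 17, 38), (t, 33, 37), (t, 38, 38), (v, 32, 37), (w, 17, 38)}.
Apply σ_{E > 20 and D ≤ 38}; surviving tuples: {(b, 37, 37), (c, 37, 37), (k, 35, 38), (p, 25, 37), (p, 36, 37), (t, 33, 37), (t, 38, 38), (v, 32, 37)}
Apply σ_{A ≠ c}; surviving tuples: {(b, 37, 37), (k, 35, 38), (p, 25, 37), (p, 36, 37), (t, 33, 37), (t, 38, 38), (v, 32, 37)}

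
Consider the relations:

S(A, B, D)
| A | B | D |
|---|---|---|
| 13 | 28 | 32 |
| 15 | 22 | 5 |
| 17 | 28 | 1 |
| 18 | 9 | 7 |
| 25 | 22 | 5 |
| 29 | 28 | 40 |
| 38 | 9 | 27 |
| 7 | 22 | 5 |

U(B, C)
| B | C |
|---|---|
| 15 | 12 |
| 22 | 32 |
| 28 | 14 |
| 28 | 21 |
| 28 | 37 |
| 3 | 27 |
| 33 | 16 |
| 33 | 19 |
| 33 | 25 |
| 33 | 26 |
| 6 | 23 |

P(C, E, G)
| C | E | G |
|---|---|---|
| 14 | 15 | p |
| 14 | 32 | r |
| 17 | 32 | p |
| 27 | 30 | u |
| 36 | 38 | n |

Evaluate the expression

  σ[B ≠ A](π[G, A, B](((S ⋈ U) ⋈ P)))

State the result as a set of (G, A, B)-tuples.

{(p, 13, 28), (p, 17, 28), (p, 29, 28), (r, 13, 28), (r, 17, 28), (r, 29, 28)}

Natural join on B: {(13, 28, 32, 14), (13, 28, 32, 21), (13, 28, 32, 37), (15, 22, 5, 32), (17, 28, 1, 14), (17, 28, 1, 21), (17, 28, 1, 37), (25, 22, 5, 32), (29, 28, 40, 14), (29, 28, 40, 21), (29, 28, 40, 37), (7, 22, 5, 32)}
Natural join on C: {(13, 28, 32, 14, 15, p), (13, 28, 32, 14, 32, r), (17, 28, 1, 14, 15, p), (17, 28, 1, 14, 32, r), (29, 28, 40, 14, 15, p), (29, 28, 40, 14, 32, r)}
π_{G, A, B} gives {(p, 13, 28), (p, 17, 28), (p, 29, 28), (r, 13, 28), (r, 17, 28), (r, 29, 28)}.
σ[B ≠ A]: keep tuples satisfying B ≠ A → {(p, 13, 28), (p, 17, 28), (p, 29, 28), (r, 13, 28), (r, 17, 28), (r, 29, 28)}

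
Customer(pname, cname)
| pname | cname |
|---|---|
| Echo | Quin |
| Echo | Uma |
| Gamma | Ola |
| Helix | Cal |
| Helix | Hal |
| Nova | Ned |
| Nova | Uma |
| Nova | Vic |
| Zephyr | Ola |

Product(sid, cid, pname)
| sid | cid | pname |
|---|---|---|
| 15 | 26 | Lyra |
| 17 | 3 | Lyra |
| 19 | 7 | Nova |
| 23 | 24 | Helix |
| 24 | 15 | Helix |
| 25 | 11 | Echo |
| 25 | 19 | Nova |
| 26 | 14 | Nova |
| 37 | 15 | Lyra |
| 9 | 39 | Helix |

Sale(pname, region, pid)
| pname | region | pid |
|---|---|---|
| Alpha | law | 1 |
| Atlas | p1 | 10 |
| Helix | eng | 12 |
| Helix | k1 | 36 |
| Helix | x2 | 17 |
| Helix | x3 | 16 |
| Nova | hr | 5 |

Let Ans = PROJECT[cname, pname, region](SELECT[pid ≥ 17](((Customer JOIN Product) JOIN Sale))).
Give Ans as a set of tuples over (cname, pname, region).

Natural join on pname: {(Echo, Quin, 25, 11), (Echo, Uma, 25, 11), (Helix, Cal, 23, 24), (Helix, Cal, 24, 15), (Helix, Cal, 9, 39), (Helix, Hal, 23, 24), (Helix, Hal, 24, 15), (Helix, Hal, 9, 39), (Nova, Ned, 19, 7), (Nova, Ned, 25, 19), (Nova, Ned, 26, 14), (Nova, Uma, 19, 7), (Nova, Uma, 25, 19), (Nova, Uma, 26, 14), (Nova, Vic, 19, 7), (Nova, Vic, 25, 19), (Nova, Vic, 26, 14)}
Natural join on pname: {(Helix, Cal, 23, 24, eng, 12), (Helix, Cal, 23, 24, k1, 36), (Helix, Cal, 23, 24, x2, 17), (Helix, Cal, 23, 24, x3, 16), (Helix, Cal, 24, 15, eng, 12), (Helix, Cal, 24, 15, k1, 36), (Helix, Cal, 24, 15, x2, 17), (Helix, Cal, 24, 15, x3, 16), (Helix, Cal, 9, 39, eng, 12), (Helix, Cal, 9, 39, k1, 36), (Helix, Cal, 9, 39, x2, 17), (Helix, Cal, 9, 39, x3, 16), (Helix, Hal, 23, 24, eng, 12), (Helix, Hal, 23, 24, k1, 36), (Helix, Hal, 23, 24, x2, 17), (Helix, Hal, 23, 24, x3, 16), (Helix, Hal, 24, 15, eng, 12), (Helix, Hal, 24, 15, k1, 36), (Helix, Hal, 24, 15, x2, 17), (Helix, Hal, 24, 15, x3, 16), (Helix, Hal, 9, 39, eng, 12), (Helix, Hal, 9, 39, k1, 36), (Helix, Hal, 9, 39, x2, 17), (Helix, Hal, 9, 39, x3, 16), (Nova, Ned, 19, 7, hr, 5), (Nova, Ned, 25, 19, hr, 5), (Nova, Ned, 26, 14, hr, 5), (Nova, Uma, 19, 7, hr, 5), (Nova, Uma, 25, 19, hr, 5), (Nova, Uma, 26, 14, hr, 5), (Nova, Vic, 19, 7, hr, 5), (Nova, Vic, 25, 19, hr, 5), (Nova, Vic, 26, 14, hr, 5)}
σ[pid ≥ 17]: keep tuples satisfying pid ≥ 17 → {(Helix, Cal, 23, 24, k1, 36), (Helix, Cal, 23, 24, x2, 17), (Helix, Cal, 24, 15, k1, 36), (Helix, Cal, 24, 15, x2, 17), (Helix, Cal, 9, 39, k1, 36), (Helix, Cal, 9, 39, x2, 17), (Helix, Hal, 23, 24, k1, 36), (Helix, Hal, 23, 24, x2, 17), (Helix, Hal, 24, 15, k1, 36), (Helix, Hal, 24, 15, x2, 17), (Helix, Hal, 9, 39, k1, 36), (Helix, Hal, 9, 39, x2, 17)}
Keep only column(s) cname, pname, region (8 duplicate(s) eliminated): {(Cal, Helix, k1), (Cal, Helix, x2), (Hal, Helix, k1), (Hal, Helix, x2)}

{(Cal, Helix, k1), (Cal, Helix, x2), (Hal, Helix, k1), (Hal, Helix, x2)}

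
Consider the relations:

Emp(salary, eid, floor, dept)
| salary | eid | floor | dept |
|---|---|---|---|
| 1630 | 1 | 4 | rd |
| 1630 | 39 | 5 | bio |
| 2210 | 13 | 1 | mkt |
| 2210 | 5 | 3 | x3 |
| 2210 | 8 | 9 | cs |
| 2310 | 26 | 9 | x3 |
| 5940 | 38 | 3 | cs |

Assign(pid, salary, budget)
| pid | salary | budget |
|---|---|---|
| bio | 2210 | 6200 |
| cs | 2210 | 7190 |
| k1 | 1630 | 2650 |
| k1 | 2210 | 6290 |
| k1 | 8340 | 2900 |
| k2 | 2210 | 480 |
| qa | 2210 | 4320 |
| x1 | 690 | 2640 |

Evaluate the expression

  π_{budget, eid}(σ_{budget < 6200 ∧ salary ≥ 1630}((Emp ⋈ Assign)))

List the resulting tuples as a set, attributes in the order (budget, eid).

{(2650, 1), (2650, 39), (4320, 13), (4320, 5), (4320, 8), (480, 13), (480, 5), (480, 8)}

Natural join on salary: {(1630, 1, 4, rd, k1, 2650), (1630, 39, 5, bio, k1, 2650), (2210, 13, 1, mkt, bio, 6200), (2210, 13, 1, mkt, cs, 7190), (2210, 13, 1, mkt, k1, 6290), (2210, 13, 1, mkt, k2, 480), (2210, 13, 1, mkt, qa, 4320), (2210, 5, 3, x3, bio, 6200), (2210, 5, 3, x3, cs, 7190), (2210, 5, 3, x3, k1, 6290), (2210, 5, 3, x3, k2, 480), (2210, 5, 3, x3, qa, 4320), (2210, 8, 9, cs, bio, 6200), (2210, 8, 9, cs, cs, 7190), (2210, 8, 9, cs, k1, 6290), (2210, 8, 9, cs, k2, 480), (2210, 8, 9, cs, qa, 4320)}
Filtering on budget < 6200 ∧ salary ≥ 1630 leaves {(1630, 1, 4, rd, k1, 2650), (1630, 39, 5, bio, k1, 2650), (2210, 13, 1, mkt, k2, 480), (2210, 13, 1, mkt, qa, 4320), (2210, 5, 3, x3, k2, 480), (2210, 5, 3, x3, qa, 4320), (2210, 8, 9, cs, k2, 480), (2210, 8, 9, cs, qa, 4320)}.
Keep only column(s) budget, eid: {(2650, 1), (2650, 39), (4320, 13), (4320, 5), (4320, 8), (480, 13), (480, 5), (480, 8)}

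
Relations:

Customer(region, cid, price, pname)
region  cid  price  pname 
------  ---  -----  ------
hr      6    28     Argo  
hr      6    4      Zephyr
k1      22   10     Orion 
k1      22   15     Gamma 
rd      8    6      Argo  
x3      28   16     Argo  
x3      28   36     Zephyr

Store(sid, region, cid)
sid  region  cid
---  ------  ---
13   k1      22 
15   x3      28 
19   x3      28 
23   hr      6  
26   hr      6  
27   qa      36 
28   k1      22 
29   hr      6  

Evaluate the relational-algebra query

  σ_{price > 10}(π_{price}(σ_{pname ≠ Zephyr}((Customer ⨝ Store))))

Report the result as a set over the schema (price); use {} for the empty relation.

Joining Customer and Store on region, cid yields {(hr, 6, 28, Argo, 23), (hr, 6, 28, Argo, 26), (hr, 6, 28, Argo, 29), (hr, 6, 4, Zephyr, 23), (hr, 6, 4, Zephyr, 26), (hr, 6, 4, Zephyr, 29), (k1, 22, 10, Orion, 13), (k1, 22, 10, Orion, 28), (k1, 22, 15, Gamma, 13), (k1, 22, 15, Gamma, 28), (x3, 28, 16, Argo, 15), (x3, 28, 16, Argo, 19), (x3, 28, 36, Zephyr, 15), (x3, 28, 36, Zephyr, 19)}.
σ[pname ≠ Zephyr]: keep tuples satisfying pname ≠ Zephyr → {(hr, 6, 28, Argo, 23), (hr, 6, 28, Argo, 26), (hr, 6, 28, Argo, 29), (k1, 22, 10, Orion, 13), (k1, 22, 10, Orion, 28), (k1, 22, 15, Gamma, 13), (k1, 22, 15, Gamma, 28), (x3, 28, 16, Argo, 15), (x3, 28, 16, Argo, 19)}
Keep only column(s) price (5 duplicate(s) eliminated): {10, 15, 16, 28}
σ[price > 10]: keep tuples satisfying price > 10 → {15, 16, 28}

{15, 16, 28}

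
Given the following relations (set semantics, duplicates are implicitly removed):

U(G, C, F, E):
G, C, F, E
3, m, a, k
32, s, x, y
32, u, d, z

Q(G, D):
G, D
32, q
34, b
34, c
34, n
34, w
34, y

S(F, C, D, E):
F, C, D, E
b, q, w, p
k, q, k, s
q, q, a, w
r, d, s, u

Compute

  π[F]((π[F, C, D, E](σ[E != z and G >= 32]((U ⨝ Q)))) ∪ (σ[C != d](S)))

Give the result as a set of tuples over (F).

{b, k, q, x}

Natural join on G: {(32, s, x, y, q), (32, u, d, z, q)}
Selection E != z and G >= 32: {(32, s, x, y, q)}
Projecting to F, C, D, E: {(x, s, q, y)}
Selection C != d: {(b, q, w, p), (k, q, k, s), (q, q, a, w)}
Set union of the two operands is {(b, q, w, p), (k, q, k, s), (q, q, a, w), (x, s, q, y)}.
Projecting to F: {b, k, q, x}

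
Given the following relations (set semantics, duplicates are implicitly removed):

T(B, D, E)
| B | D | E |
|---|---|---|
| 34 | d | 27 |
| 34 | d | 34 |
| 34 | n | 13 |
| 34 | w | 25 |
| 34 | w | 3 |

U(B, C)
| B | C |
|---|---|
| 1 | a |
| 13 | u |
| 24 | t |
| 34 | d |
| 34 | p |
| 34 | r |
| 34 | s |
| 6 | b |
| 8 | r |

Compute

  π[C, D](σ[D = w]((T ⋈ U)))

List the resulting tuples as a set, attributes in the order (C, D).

{(d, w), (p, w), (r, w), (s, w)}

Joining T and U on B yields {(34, d, 27, d), (34, d, 27, p), (34, d, 27, r), (34, d, 27, s), (34, d, 34, d), (34, d, 34, p), (34, d, 34, r), (34, d, 34, s), (34, n, 13, d), (34, n, 13, p), (34, n, 13, r), (34, n, 13, s), (34, w, 25, d), (34, w, 25, p), (34, w, 25, r), (34, w, 25, s), (34, w, 3, d), (34, w, 3, p), (34, w, 3, r), (34, w, 3, s)}.
Apply σ_{D = w}; surviving tuples: {(34, w, 25, d), (34, w, 25, p), (34, w, 25, r), (34, w, 25, s), (34, w, 3, d), (34, w, 3, p), (34, w, 3, r), (34, w, 3, s)}
Keep only column(s) C, D (4 duplicate(s) eliminated): {(d, w), (p, w), (r, w), (s, w)}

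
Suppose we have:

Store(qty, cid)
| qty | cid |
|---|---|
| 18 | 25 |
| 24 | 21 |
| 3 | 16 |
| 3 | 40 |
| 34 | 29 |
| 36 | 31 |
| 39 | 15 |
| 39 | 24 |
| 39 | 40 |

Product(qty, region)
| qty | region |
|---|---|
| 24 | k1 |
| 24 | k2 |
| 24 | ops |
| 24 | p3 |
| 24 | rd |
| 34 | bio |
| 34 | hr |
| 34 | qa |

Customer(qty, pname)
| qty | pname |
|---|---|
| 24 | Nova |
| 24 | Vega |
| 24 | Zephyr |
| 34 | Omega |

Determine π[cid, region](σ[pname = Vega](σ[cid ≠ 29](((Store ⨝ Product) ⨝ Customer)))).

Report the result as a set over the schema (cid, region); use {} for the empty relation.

Store ⋈ Product (natural join on qty): {(24, 21, k1), (24, 21, k2), (24, 21, ops), (24, 21, p3), (24, 21, rd), (34, 29, bio), (34, 29, hr), (34, 29, qa)}
(Store ⨝ Product) ⋈ Customer (natural join on qty): {(24, 21, k1, Nova), (24, 21, k1, Vega), (24, 21, k1, Zephyr), (24, 21, k2, Nova), (24, 21, k2, Vega), (24, 21, k2, Zephyr), (24, 21, ops, Nova), (24, 21, ops, Vega), (24, 21, ops, Zephyr), (24, 21, p3, Nova), (24, 21, p3, Vega), (24, 21, p3, Zephyr), (24, 21, rd, Nova), (24, 21, rd, Vega), (24, 21, rd, Zephyr), (34, 29, bio, Omega), (34, 29, hr, Omega), (34, 29, qa, Omega)}
σ[cid ≠ 29]: keep tuples satisfying cid ≠ 29 → {(24, 21, k1, Nova), (24, 21, k1, Vega), (24, 21, k1, Zephyr), (24, 21, k2, Nova), (24, 21, k2, Vega), (24, 21, k2, Zephyr), (24, 21, ops, Nova), (24, 21, ops, Vega), (24, 21, ops, Zephyr), (24, 21, p3, Nova), (24, 21, p3, Vega), (24, 21, p3, Zephyr), (24, 21, rd, Nova), (24, 21, rd, Vega), (24, 21, rd, Zephyr)}
σ[pname = Vega]: keep tuples satisfying pname = Vega → {(24, 21, k1, Vega), (24, 21, k2, Vega), (24, 21, ops, Vega), (24, 21, p3, Vega), (24, 21, rd, Vega)}
π[cid, region]: project onto (cid, region) → {(21, k1), (21, k2), (21, ops), (21, p3), (21, rd)}

{(21, k1), (21, k2), (21, ops), (21, p3), (21, rd)}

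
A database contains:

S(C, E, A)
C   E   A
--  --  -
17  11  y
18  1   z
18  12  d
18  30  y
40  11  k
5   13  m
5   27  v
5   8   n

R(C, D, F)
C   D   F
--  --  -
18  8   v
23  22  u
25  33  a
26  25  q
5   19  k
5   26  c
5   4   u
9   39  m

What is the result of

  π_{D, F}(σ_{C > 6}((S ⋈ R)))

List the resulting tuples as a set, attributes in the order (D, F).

{(8, v)}

S ⋈ R (natural join on C): {(18, 1, z, 8, v), (18, 12, d, 8, v), (18, 30, y, 8, v), (5, 13, m, 19, k), (5, 13, m, 26, c), (5, 13, m, 4, u), (5, 27, v, 19, k), (5, 27, v, 26, c), (5, 27, v, 4, u), (5, 8, n, 19, k), (5, 8, n, 26, c), (5, 8, n, 4, u)}
Filtering on C > 6 leaves {(18, 1, z, 8, v), (18, 12, d, 8, v), (18, 30, y, 8, v)}.
Keep only column(s) D, F (2 duplicate(s) eliminated): {(8, v)}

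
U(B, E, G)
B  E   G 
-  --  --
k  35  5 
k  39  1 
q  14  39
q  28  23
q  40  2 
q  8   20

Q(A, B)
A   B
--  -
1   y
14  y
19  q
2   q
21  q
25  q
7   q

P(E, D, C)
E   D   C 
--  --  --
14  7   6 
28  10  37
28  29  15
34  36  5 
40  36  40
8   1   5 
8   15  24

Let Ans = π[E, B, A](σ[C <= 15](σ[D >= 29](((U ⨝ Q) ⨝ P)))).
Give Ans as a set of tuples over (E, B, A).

{(28, q, 19), (28, q, 2), (28, q, 21), (28, q, 25), (28, q, 7)}

U ⋈ Q (natural join on B): {(q, 14, 39, 19), (q, 14, 39, 2), (q, 14, 39, 21), (q, 14, 39, 25), (q, 14, 39, 7), (q, 28, 23, 19), (q, 28, 23, 2), (q, 28, 23, 21), (q, 28, 23, 25), (q, 28, 23, 7), (q, 40, 2, 19), (q, 40, 2, 2), (q, 40, 2, 21), (q, 40, 2, 25), (q, 40, 2, 7), (q, 8, 20, 19), (q, 8, 20, 2), (q, 8, 20, 21), (q, 8, 20, 25), (q, 8, 20, 7)}
(U ⨝ Q) ⋈ P (natural join on E): {(q, 14, 39, 19, 7, 6), (q, 14, 39, 2, 7, 6), (q, 14, 39, 21, 7, 6), (q, 14, 39, 25, 7, 6), (q, 14, 39, 7, 7, 6), (q, 28, 23, 19, 10, 37), (q, 28, 23, 19, 29, 15), (q, 28, 23, 2, 10, 37), (q, 28, 23, 2, 29, 15), (q, 28, 23, 21, 10, 37), (q, 28, 23, 21, 29, 15), (q, 28, 23, 25, 10, 37), (q, 28, 23, 25, 29, 15), (q, 28, 23, 7, 10, 37), (q, 28, 23, 7, 29, 15), (q, 40, 2, 19, 36, 40), (q, 40, 2, 2, 36, 40), (q, 40, 2, 21, 36, 40), (q, 40, 2, 25, 36, 40), (q, 40, 2, 7, 36, 40), (q, 8, 20, 19, 1, 5), (q, 8, 20, 19, 15, 24), (q, 8, 20, 2, 1, 5), (q, 8, 20, 2, 15, 24), (q, 8, 20, 21, 1, 5), (q, 8, 20, 21, 15, 24), (q, 8, 20, 25, 1, 5), (q, 8, 20, 25, 15, 24), (q, 8, 20, 7, 1, 5), (q, 8, 20, 7, 15, 24)}
Filtering on D >= 29 leaves {(q, 28, 23, 19, 29, 15), (q, 28, 23, 2, 29, 15), (q, 28, 23, 21, 29, 15), (q, 28, 23, 25, 29, 15), (q, 28, 23, 7, 29, 15), (q, 40, 2, 19, 36, 40), (q, 40, 2, 2, 36, 40), (q, 40, 2, 21, 36, 40), (q, 40, 2, 25, 36, 40), (q, 40, 2, 7, 36, 40)}.
Filtering on C <= 15 leaves {(q, 28, 23, 19, 29, 15), (q, 28, 23, 2, 29, 15), (q, 28, 23, 21, 29, 15), (q, 28, 23, 25, 29, 15), (q, 28, 23, 7, 29, 15)}.
π[E, B, A]: project onto (E, B, A) → {(28, q, 19), (28, q, 2), (28, q, 21), (28, q, 25), (28, q, 7)}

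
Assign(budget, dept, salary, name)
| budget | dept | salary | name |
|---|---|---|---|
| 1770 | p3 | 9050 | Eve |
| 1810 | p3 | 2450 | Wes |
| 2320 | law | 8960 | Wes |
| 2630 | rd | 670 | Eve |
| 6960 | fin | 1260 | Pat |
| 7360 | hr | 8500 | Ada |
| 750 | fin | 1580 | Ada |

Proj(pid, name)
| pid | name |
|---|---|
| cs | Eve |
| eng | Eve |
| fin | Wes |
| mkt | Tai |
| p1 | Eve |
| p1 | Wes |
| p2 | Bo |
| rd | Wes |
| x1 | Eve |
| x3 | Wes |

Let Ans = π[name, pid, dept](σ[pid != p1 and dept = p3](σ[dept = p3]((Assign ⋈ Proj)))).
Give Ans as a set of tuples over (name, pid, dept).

{(Eve, cs, p3), (Eve, eng, p3), (Eve, x1, p3), (Wes, fin, p3), (Wes, rd, p3), (Wes, x3, p3)}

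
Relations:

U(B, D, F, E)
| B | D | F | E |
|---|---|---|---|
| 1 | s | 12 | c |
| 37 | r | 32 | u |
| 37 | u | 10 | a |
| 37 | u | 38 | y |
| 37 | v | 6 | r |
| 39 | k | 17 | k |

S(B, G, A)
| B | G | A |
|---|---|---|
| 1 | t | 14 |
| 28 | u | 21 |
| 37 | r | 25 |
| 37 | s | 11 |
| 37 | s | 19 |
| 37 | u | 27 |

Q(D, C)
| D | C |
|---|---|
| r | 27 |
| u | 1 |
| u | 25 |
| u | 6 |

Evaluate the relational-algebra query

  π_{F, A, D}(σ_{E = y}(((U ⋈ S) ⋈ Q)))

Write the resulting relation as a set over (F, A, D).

{(38, 11, u), (38, 19, u), (38, 25, u), (38, 27, u)}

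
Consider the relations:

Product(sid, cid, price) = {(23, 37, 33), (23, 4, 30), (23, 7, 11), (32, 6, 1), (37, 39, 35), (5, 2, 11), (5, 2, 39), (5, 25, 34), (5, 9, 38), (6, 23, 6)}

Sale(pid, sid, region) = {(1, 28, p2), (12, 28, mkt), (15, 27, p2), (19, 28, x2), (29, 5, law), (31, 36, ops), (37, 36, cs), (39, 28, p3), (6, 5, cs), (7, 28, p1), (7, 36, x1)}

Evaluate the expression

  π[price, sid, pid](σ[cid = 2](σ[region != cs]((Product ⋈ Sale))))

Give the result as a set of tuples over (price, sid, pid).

Product ⋈ Sale (natural join on sid): {(5, 2, 11, 29, law), (5, 2, 11, 6, cs), (5, 2, 39, 29, law), (5, 2, 39, 6, cs), (5, 25, 34, 29, law), (5, 25, 34, 6, cs), (5, 9, 38, 29, law), (5, 9, 38, 6, cs)}
σ[region != cs]: keep tuples satisfying region != cs → {(5, 2, 11, 29, law), (5, 2, 39, 29, law), (5, 25, 34, 29, law), (5, 9, 38, 29, law)}
σ[cid = 2]: keep tuples satisfying cid = 2 → {(5, 2, 11, 29, law), (5, 2, 39, 29, law)}
π[price, sid, pid]: project onto (price, sid, pid) → {(11, 5, 29), (39, 5, 29)}

{(11, 5, 29), (39, 5, 29)}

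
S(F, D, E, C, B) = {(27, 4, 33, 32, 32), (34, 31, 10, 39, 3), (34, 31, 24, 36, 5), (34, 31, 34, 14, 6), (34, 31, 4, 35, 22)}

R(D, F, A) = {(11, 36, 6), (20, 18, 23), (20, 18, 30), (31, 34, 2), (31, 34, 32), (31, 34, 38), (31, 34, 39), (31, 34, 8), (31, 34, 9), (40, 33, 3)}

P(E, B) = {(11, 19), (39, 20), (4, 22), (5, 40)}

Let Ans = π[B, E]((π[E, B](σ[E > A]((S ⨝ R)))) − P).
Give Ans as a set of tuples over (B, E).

{(3, 10), (5, 24), (6, 34)}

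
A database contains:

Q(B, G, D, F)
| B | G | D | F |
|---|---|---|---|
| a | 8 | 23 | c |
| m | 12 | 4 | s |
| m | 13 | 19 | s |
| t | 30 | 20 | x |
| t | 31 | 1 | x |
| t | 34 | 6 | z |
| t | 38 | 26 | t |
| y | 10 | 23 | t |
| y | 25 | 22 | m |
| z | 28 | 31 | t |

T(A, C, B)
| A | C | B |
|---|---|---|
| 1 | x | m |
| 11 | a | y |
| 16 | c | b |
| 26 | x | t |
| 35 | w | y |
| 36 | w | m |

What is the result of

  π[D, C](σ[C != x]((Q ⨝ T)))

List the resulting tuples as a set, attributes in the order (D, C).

{(19, w), (22, a), (22, w), (23, a), (23, w), (4, w)}

Natural join on B: {(m, 12, 4, s, 1, x), (m, 12, 4, s, 36, w), (m, 13, 19, s, 1, x), (m, 13, 19, s, 36, w), (t, 30, 20, x, 26, x), (t, 31, 1, x, 26, x), (t, 34, 6, z, 26, x), (t, 38, 26, t, 26, x), (y, 10, 23, t, 11, a), (y, 10, 23, t, 35, w), (y, 25, 22, m, 11, a), (y, 25, 22, m, 35, w)}
Filtering on C != x leaves {(m, 12, 4, s, 36, w), (m, 13, 19, s, 36, w), (y, 10, 23, t, 11, a), (y, 10, 23, t, 35, w), (y, 25, 22, m, 11, a), (y, 25, 22, m, 35, w)}.
Keep only column(s) D, C: {(19, w), (22, a), (22, w), (23, a), (23, w), (4, w)}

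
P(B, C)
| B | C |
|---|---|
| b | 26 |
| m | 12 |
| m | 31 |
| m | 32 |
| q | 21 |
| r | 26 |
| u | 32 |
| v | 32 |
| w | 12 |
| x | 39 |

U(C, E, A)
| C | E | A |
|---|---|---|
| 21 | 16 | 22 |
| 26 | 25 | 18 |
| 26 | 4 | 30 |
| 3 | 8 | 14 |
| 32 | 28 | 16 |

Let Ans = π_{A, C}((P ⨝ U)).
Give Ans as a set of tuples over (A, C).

{(16, 32), (18, 26), (22, 21), (30, 26)}

Natural join on C: {(b, 26, 25, 18), (b, 26, 4, 30), (m, 32, 28, 16), (q, 21, 16, 22), (r, 26, 25, 18), (r, 26, 4, 30), (u, 32, 28, 16), (v, 32, 28, 16)}
π_{A, C} gives {(16, 32), (18, 26), (22, 21), (30, 26)} (4 duplicate(s) eliminated).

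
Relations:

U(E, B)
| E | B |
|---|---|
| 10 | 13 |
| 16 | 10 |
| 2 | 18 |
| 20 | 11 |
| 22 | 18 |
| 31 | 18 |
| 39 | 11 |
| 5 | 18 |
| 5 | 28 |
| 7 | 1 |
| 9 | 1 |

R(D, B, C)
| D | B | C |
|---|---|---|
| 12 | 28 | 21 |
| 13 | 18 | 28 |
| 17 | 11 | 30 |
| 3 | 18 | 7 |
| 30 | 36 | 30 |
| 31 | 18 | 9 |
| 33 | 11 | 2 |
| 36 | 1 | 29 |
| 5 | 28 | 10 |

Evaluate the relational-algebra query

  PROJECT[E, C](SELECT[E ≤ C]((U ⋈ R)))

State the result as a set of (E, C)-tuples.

U ⋈ R (natural join on B): {(2, 18, 13, 28), (2, 18, 3, 7), (2, 18, 31, 9), (20, 11, 17, 30), (20, 11, 33, 2), (22, 18, 13, 28), (22, 18, 3, 7), (22, 18, 31, 9), (31, 18, 13, 28), (31, 18, 3, 7), (31, 18, 31, 9), (39, 11, 17, 30), (39, 11, 33, 2), (5, 18, 13, 28), (5, 18, 3, 7), (5, 18, 31, 9), (5, 28, 12, 21), (5, 28, 5, 10), (7, 1, 36, 29), (9, 1, 36, 29)}
Apply σ_{E ≤ C}; surviving tuples: {(2, 18, 13, 28), (2, 18, 3, 7), (2, 18, 31, 9), (20, 11, 17, 30), (22, 18, 13, 28), (5, 18, 13, 28), (5, 18, 3, 7), (5, 18, 31, 9), (5, 28, 12, 21), (5, 28, 5, 10), (7, 1, 36, 29), (9, 1, 36, 29)}
π[E, C]: project onto (E, C) → {(2, 28), (2, 7), (2, 9), (20, 30), (22, 28), (5, 10), (5, 21), (5, 28), (5, 7), (5, 9), (7, 29), (9, 29)}

{(2, 28), (2, 7), (2, 9), (20, 30), (22, 28), (5, 10), (5, 21), (5, 28), (5, 7), (5, 9), (7, 29), (9, 29)}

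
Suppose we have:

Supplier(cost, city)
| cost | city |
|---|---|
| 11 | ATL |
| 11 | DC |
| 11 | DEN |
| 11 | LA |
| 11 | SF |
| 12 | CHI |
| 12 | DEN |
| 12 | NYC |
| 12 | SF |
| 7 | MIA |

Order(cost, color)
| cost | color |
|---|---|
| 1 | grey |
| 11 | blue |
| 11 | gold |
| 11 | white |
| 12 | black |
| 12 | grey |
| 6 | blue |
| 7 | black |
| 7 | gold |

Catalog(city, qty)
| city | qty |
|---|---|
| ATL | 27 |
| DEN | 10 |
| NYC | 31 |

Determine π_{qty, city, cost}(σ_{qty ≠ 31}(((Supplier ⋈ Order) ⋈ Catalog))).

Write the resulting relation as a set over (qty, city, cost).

Supplier ⋈ Order (natural join on cost): {(11, ATL, blue), (11, ATL, gold), (11, ATL, white), (11, DC, blue), (11, DC, gold), (11, DC, white), (11, DEN, blue), (11, DEN, gold), (11, DEN, white), (11, LA, blue), (11, LA, gold), (11, LA, white), (11, SF, blue), (11, SF, gold), (11, SF, white), (12, CHI, black), (12, CHI, grey), (12, DEN, black), (12, DEN, grey), (12, NYC, black), (12, NYC, grey), (12, SF, black), (12, SF, grey), (7, MIA, black), (7, MIA, gold)}
(Supplier ⋈ Order) ⋈ Catalog (natural join on city): {(11, ATL, blue, 27), (11, ATL, gold, 27), (11, ATL, white, 27), (11, DEN, blue, 10), (11, DEN, gold, 10), (11, DEN, white, 10), (12, DEN, black, 10), (12, DEN, grey, 10), (12, NYC, black, 31), (12, NYC, grey, 31)}
σ[qty ≠ 31]: keep tuples satisfying qty ≠ 31 → {(11, ATL, blue, 27), (11, ATL, gold, 27), (11, ATL, white, 27), (11, DEN, blue, 10), (11, DEN, gold, 10), (11, DEN, white, 10), (12, DEN, black, 10), (12, DEN, grey, 10)}
π[qty, city, cost]: project onto (qty, city, cost) (5 duplicate(s) eliminated) → {(10, DEN, 11), (10, DEN, 12), (27, ATL, 11)}

{(10, DEN, 11), (10, DEN, 12), (27, ATL, 11)}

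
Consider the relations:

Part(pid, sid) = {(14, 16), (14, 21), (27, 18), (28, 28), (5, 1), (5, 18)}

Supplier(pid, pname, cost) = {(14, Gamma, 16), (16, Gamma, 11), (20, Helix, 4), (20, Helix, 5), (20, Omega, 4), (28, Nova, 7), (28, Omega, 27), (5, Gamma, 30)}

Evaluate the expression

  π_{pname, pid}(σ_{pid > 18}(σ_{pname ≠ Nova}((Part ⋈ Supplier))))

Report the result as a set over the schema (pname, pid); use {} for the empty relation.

Natural join on pid: {(14, 16, Gamma, 16), (14, 21, Gamma, 16), (28, 28, Nova, 7), (28, 28, Omega, 27), (5, 1, Gamma, 30), (5, 18, Gamma, 30)}
σ[pname ≠ Nova]: keep tuples satisfying pname ≠ Nova → {(14, 16, Gamma, 16), (14, 21, Gamma, 16), (28, 28, Omega, 27), (5, 1, Gamma, 30), (5, 18, Gamma, 30)}
σ[pid > 18]: keep tuples satisfying pid > 18 → {(28, 28, Omega, 27)}
Keep only column(s) pname, pid: {(Omega, 28)}

{(Omega, 28)}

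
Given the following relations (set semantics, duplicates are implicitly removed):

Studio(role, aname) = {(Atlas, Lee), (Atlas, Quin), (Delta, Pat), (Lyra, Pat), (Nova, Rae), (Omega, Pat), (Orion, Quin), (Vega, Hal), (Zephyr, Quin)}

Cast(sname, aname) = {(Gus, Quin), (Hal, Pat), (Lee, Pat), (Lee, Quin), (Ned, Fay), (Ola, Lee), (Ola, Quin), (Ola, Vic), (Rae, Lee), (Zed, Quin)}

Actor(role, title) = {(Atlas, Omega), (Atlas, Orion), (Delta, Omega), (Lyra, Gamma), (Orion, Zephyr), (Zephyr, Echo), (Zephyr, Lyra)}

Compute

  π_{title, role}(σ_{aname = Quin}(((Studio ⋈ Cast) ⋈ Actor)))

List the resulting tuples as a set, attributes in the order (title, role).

Natural join on aname: {(Atlas, Lee, Ola), (Atlas, Lee, Rae), (Atlas, Quin, Gus), (Atlas, Quin, Lee), (Atlas, Quin, Ola), (Atlas, Quin, Zed), (Delta, Pat, Hal), (Delta, Pat, Lee), (Lyra, Pat, Hal), (Lyra, Pat, Lee), (Omega, Pat, Hal), (Omega, Pat, Lee), (Orion, Quin, Gus), (Orion, Quin, Lee), (Orion, Quin, Ola), (Orion, Quin, Zed), (Zephyr, Quin, Gus), (Zephyr, Quin, Lee), (Zephyr, Quin, Ola), (Zephyr, Quin, Zed)}
Natural join on role: {(Atlas, Lee, Ola, Omega), (Atlas, Lee, Ola, Orion), (Atlas, Lee, Rae, Omega), (Atlas, Lee, Rae, Orion), (Atlas, Quin, Gus, Omega), (Atlas, Quin, Gus, Orion), (Atlas, Quin, Lee, Omega), (Atlas, Quin, Lee, Orion), (Atlas, Quin, Ola, Omega), (Atlas, Quin, Ola, Orion), (Atlas, Quin, Zed, Omega), (Atlas, Quin, Zed, Orion), (Delta, Pat, Hal, Omega), (Delta, Pat, Lee, Omega), (Lyra, Pat, Hal, Gamma), (Lyra, Pat, Lee, Gamma), (Orion, Quin, Gus, Zephyr), (Orion, Quin, Lee, Zephyr), (Orion, Quin, Ola, Zephyr), (Orion, Quin, Zed, Zephyr), (Zephyr, Quin, Gus, Echo), (Zephyr, Quin, Gus, Lyra), (Zephyr, Quin, Lee, Echo), (Zephyr, Quin, Lee, Lyra), (Zephyr, Quin, Ola, Echo), (Zephyr, Quin, Ola, Lyra), (Zephyr, Quin, Zed, Echo), (Zephyr, Quin, Zed, Lyra)}
Selection aname = Quin: {(Atlas, Quin, Gus, Omega), (Atlas, Quin, Gus, Orion), (Atlas, Quin, Lee, Omega), (Atlas, Quin, Lee, Orion), (Atlas, Quin, Ola, Omega), (Atlas, Quin, Ola, Orion), (Atlas, Quin, Zed, Omega), (Atlas, Quin, Zed, Orion), (Orion, Quin, Gus, Zephyr), (Orion, Quin, Lee, Zephyr), (Orion, Quin, Ola, Zephyr), (Orion, Quin, Zed, Zephyr), (Zephyr, Quin, Gus, Echo), (Zephyr, Quin, Gus, Lyra), (Zephyr, Quin, Lee, Echo), (Zephyr, Quin, Lee, Lyra), (Zephyr, Quin, Ola, Echo), (Zephyr, Quin, Ola, Lyra), (Zephyr, Quin, Zed, Echo), (Zephyr, Quin, Zed, Lyra)}
π[title, role]: project onto (title, role) (15 duplicate(s) eliminated) → {(Echo, Zephyr), (Lyra, Zephyr), (Omega, Atlas), (Orion, Atlas), (Zephyr, Orion)}

{(Echo, Zephyr), (Lyra, Zephyr), (Omega, Atlas), (Orion, Atlas), (Zephyr, Orion)}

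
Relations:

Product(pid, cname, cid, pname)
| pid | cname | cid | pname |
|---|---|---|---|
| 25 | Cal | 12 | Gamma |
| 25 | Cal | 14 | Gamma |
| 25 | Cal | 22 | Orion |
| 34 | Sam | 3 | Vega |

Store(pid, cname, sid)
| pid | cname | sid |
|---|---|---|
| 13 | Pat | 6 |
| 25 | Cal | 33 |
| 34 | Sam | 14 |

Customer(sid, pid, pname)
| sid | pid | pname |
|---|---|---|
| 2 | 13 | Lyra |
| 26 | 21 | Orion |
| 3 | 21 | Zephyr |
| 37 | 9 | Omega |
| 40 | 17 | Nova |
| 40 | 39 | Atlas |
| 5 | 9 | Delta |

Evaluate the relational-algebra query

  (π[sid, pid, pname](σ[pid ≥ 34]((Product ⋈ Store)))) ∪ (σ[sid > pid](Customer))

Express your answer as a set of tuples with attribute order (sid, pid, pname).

Natural join on pid, cname: {(25, Cal, 12, Gamma, 33), (25, Cal, 14, Gamma, 33), (25, Cal, 22, Orion, 33), (34, Sam, 3, Vega, 14)}
Selection pid ≥ 34: {(34, Sam, 3, Vega, 14)}
Projecting to sid, pid, pname: {(14, 34, Vega)}
Selection sid > pid: {(26, 21, Orion), (37, 9, Omega), (40, 17, Nova), (40, 39, Atlas)}
Union: {(14, 34, Vega)} with {(26, 21, Orion), (37, 9, Omega), (40, 17, Nova), (40, 39, Atlas)} → {(14, 34, Vega), (26, 21, Orion), (37, 9, Omega), (40, 17, Nova), (40, 39, Atlas)}

{(14, 34, Vega), (26, 21, Orion), (37, 9, Omega), (40, 17, Nova), (40, 39, Atlas)}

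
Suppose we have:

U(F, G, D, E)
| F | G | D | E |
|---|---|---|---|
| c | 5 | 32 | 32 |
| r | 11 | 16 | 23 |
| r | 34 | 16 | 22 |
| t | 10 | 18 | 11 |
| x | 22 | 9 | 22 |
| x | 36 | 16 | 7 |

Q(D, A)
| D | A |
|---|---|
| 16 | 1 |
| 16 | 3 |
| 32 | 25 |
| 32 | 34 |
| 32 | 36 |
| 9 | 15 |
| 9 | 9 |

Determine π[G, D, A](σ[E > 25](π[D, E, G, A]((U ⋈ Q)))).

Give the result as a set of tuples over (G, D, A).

{(5, 32, 25), (5, 32, 34), (5, 32, 36)}

Natural join on D: {(c, 5, 32, 32, 25), (c, 5, 32, 32, 34), (c, 5, 32, 32, 36), (r, 11, 16, 23, 1), (r, 11, 16, 23, 3), (r, 34, 16, 22, 1), (r, 34, 16, 22, 3), (x, 22, 9, 22, 15), (x, 22, 9, 22, 9), (x, 36, 16, 7, 1), (x, 36, 16, 7, 3)}
π_{D, E, G, A} gives {(16, 22, 34, 1), (16, 22, 34, 3), (16, 23, 11, 1), (16, 23, 11, 3), (16, 7, 36, 1), (16, 7, 36, 3), (32, 32, 5, 25), (32, 32, 5, 34), (32, 32, 5, 36), (9, 22, 22, 15), (9, 22, 22, 9)}.
Selection E > 25: {(32, 32, 5, 25), (32, 32, 5, 34), (32, 32, 5, 36)}
π_{G, D, A} gives {(5, 32, 25), (5, 32, 34), (5, 32, 36)}.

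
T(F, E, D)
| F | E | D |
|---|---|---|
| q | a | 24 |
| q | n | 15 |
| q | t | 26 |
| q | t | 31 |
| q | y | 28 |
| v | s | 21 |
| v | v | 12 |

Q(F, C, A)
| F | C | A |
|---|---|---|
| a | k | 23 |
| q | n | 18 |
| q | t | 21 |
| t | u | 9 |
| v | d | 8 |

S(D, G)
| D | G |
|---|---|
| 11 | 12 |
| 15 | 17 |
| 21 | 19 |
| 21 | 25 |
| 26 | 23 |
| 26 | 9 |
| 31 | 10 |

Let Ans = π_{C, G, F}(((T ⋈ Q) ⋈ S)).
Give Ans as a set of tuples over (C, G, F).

Natural join on F: {(q, a, 24, n, 18), (q, a, 24, t, 21), (q, n, 15, n, 18), (q, n, 15, t, 21), (q, t, 26, n, 18), (q, t, 26, t, 21), (q, t, 31, n, 18), (q, t, 31, t, 21), (q, y, 28, n, 18), (q, y, 28, t, 21), (v, s, 21, d, 8), (v, v, 12, d, 8)}
Natural join on D: {(q, n, 15, n, 18, 17), (q, n, 15, t, 21, 17), (q, t, 26, n, 18, 23), (q, t, 26, n, 18, 9), (q, t, 26, t, 21, 23), (q, t, 26, t, 21, 9), (q, t, 31, n, 18, 10), (q, t, 31, t, 21, 10), (v, s, 21, d, 8, 19), (v, s, 21, d, 8, 25)}
π[C, G, F]: project onto (C, G, F) → {(d, 19, v), (d, 25, v), (n, 10, q), (n, 17, q), (n, 23, q), (n, 9, q), (t, 10, q), (t, 17, q), (t, 23, q), (t, 9, q)}

{(d, 19, v), (d, 25, v), (n, 10, q), (n, 17, q), (n, 23, q), (n, 9, q), (t, 10, q), (t, 17, q), (t, 23, q), (t, 9, q)}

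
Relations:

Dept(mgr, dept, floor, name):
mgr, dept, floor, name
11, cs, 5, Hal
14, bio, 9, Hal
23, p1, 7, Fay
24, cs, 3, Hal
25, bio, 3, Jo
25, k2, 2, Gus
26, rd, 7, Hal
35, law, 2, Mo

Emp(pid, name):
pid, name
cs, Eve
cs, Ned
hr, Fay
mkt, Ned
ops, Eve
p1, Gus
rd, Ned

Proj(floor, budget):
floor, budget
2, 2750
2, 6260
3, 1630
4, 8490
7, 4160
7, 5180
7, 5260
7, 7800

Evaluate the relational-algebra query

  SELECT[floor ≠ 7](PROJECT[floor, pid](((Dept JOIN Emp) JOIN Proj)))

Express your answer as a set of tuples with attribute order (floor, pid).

{(2, p1)}

Natural join on name: {(23, p1, 7, Fay, hr), (25, k2, 2, Gus, p1)}
Natural join on floor: {(23, p1, 7, Fay, hr, 4160), (23, p1, 7, Fay, hr, 5180), (23, p1, 7, Fay, hr, 5260), (23, p1, 7, Fay, hr, 7800), (25, k2, 2, Gus, p1, 2750), (25, k2, 2, Gus, p1, 6260)}
π_{floor, pid} gives {(2, p1), (7, hr)} (4 duplicate(s) eliminated).
Apply σ_{floor ≠ 7}; surviving tuples: {(2, p1)}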